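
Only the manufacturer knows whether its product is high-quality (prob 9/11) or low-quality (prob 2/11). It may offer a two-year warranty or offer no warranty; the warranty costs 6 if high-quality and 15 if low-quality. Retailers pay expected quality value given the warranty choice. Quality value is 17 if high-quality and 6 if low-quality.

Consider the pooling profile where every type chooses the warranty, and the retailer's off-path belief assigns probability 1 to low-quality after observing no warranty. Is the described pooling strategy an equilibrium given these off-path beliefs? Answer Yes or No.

On path, the retailer holds the prior and pays 9/11·17 + 2/11·6 = 15. Off path (no warranty), believing low-quality, it pays 6.
high-quality: the warranty nets 15 − 6 = 9; no warranty nets 6. high-quality stays.
low-quality: the warranty nets 15 − 15 = 0; no warranty nets 6. low-quality would deviate.
A type deviates, so pooling fails.

No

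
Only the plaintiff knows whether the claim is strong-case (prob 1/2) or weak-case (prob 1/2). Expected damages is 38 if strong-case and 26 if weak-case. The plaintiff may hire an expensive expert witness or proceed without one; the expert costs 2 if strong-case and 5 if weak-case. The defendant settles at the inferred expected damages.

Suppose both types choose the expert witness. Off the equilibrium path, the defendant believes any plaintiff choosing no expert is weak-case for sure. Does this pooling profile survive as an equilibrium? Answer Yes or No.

On path, the defendant holds the prior and pays 1/2·38 + 1/2·26 = 32. Off path (no expert), believing weak-case, it pays 26.
strong-case: the expert witness nets 32 − 2 = 30; no expert nets 26. strong-case stays.
weak-case: the expert witness nets 32 − 5 = 27; no expert nets 26. weak-case stays.
No type deviates, so pooling is sustained.

Yes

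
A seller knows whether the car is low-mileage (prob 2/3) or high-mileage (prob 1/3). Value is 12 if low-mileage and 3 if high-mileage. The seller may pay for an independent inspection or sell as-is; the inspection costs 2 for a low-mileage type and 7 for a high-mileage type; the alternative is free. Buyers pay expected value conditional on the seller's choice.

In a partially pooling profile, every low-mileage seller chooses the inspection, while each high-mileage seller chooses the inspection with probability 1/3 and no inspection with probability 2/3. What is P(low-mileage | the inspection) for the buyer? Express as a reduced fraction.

6/7

P(the inspection) = (2/3)·1 + (1/3)·(1/3) = 7/9.
By Bayes' rule, P(low-mileage | the inspection) = (2/3) / (7/9) = 6/7.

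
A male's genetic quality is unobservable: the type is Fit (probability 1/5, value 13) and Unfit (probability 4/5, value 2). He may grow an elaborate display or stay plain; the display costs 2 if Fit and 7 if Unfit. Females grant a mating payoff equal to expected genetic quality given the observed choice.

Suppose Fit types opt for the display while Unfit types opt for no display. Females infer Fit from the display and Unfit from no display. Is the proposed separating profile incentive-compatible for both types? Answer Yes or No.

No

Under these beliefs, the display earns mating payoff 13 and no display earns mating payoff 2.
Fit: the display nets 13 − 2 = 11; no display nets 2. Fit prefers the display.
Unfit: the display nets 13 − 7 = 6; no display nets 2. Unfit would deviate to the display.
Unfit has a profitable deviation, so the profile is not an equilibrium.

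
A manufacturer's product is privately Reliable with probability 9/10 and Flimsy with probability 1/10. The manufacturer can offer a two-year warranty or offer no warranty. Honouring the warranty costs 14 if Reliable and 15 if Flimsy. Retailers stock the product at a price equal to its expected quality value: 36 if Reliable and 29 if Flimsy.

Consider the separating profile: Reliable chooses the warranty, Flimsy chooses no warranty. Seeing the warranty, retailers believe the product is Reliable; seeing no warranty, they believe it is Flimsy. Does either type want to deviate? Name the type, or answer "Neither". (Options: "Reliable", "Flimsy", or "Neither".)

The warranty pays 36; no warranty pays 29.
Reliable: assigned the warranty, nets 36 − 14 = 22; deviating to no warranty nets 29.
Flimsy: assigned no warranty, nets 29; deviating to the warranty nets 36 − 15 = 21.
The Reliable type gains 7 by deviating.

Reliable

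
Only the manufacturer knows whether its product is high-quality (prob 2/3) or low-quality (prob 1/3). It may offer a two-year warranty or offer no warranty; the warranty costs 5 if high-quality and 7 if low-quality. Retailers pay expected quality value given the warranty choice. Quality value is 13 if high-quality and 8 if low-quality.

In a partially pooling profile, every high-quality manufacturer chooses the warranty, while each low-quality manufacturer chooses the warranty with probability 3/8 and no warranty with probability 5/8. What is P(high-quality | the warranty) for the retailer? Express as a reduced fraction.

P(the warranty) = (2/3)·1 + (1/3)·(3/8) = 19/24.
By Bayes' rule, P(high-quality | the warranty) = (2/3) / (19/24) = 16/19.

16/19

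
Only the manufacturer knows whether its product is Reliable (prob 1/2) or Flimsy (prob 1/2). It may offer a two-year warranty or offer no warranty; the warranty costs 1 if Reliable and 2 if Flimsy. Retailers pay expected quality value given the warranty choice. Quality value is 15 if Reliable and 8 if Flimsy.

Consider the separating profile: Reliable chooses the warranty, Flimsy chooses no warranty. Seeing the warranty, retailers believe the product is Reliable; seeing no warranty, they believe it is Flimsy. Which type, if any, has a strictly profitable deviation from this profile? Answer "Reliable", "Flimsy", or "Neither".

The warranty pays 15; no warranty pays 8.
Reliable: assigned the warranty, nets 15 − 1 = 14; deviating to no warranty nets 8.
Flimsy: assigned no warranty, nets 8; deviating to the warranty nets 15 − 2 = 13.
The Flimsy type gains 5 by deviating.

Flimsy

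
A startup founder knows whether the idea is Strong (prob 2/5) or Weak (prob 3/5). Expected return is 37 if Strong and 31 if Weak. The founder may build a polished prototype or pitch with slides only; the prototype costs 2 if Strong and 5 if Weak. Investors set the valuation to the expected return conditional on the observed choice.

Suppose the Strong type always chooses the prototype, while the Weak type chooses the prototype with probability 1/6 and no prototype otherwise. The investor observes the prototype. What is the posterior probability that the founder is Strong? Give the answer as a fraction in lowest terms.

P(the prototype) = (2/5)·1 + (3/5)·(1/6) = 1/2.
By Bayes' rule, P(Strong | the prototype) = (2/5) / (1/2) = 4/5.

4/5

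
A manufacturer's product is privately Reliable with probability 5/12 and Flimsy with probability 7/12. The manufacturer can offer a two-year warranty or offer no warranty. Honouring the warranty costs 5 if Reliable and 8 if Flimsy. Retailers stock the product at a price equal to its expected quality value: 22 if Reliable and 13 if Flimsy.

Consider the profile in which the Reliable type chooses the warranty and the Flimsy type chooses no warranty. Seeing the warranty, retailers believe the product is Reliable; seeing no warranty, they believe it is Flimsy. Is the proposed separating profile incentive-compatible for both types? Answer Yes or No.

No

Under these beliefs, the warranty earns price 22 and no warranty earns price 13.
Reliable: the warranty nets 22 − 5 = 17; no warranty nets 13. Reliable prefers the warranty.
Flimsy: the warranty nets 22 − 8 = 14; no warranty nets 13. Flimsy would deviate to the warranty.
Flimsy has a profitable deviation, so the profile is not an equilibrium.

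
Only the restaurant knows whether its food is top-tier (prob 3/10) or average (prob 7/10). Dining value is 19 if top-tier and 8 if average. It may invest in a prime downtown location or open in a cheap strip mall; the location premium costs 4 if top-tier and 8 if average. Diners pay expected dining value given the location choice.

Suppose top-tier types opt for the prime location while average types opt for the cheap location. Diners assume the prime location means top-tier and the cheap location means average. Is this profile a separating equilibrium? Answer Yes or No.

Under these beliefs, the prime location earns price premium 19 and the cheap location earns price premium 8.
top-tier: the prime location nets 19 − 4 = 15; the cheap location nets 8. top-tier prefers the prime location.
average: the prime location nets 19 − 8 = 11; the cheap location nets 8. average would deviate to the prime location.
average has a profitable deviation, so the profile is not an equilibrium.

No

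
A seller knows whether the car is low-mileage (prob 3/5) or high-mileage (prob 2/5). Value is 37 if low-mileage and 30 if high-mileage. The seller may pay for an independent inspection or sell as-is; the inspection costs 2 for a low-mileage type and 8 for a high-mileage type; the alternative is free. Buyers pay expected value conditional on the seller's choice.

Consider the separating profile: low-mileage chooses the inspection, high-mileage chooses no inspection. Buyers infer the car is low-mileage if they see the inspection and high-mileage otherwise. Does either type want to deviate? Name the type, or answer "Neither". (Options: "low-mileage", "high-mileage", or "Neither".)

Neither

The inspection pays 37; no inspection pays 30.
low-mileage: assigned the inspection, nets 37 − 2 = 35; deviating to no inspection nets 30.
high-mileage: assigned no inspection, nets 30; deviating to the inspection nets 37 − 8 = 29.
Both types strictly prefer their assigned action; no profitable deviation.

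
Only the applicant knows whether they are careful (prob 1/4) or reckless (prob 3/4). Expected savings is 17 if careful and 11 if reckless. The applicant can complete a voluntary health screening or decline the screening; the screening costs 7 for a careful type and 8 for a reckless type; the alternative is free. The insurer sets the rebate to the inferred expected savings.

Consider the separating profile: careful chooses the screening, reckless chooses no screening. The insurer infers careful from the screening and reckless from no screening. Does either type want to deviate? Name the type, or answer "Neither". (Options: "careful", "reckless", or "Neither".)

careful

The screening pays 17; no screening pays 11.
careful: assigned the screening, nets 17 − 7 = 10; deviating to no screening nets 11.
reckless: assigned no screening, nets 11; deviating to the screening nets 17 − 8 = 9.
The careful type gains 1 by deviating.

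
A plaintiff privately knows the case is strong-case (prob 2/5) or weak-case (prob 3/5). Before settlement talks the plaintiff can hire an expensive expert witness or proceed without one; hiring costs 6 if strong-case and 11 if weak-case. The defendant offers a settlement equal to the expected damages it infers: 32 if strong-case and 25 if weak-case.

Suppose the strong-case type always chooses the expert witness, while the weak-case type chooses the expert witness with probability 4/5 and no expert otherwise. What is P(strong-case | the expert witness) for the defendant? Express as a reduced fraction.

5/11

P(the expert witness) = (2/5)·1 + (3/5)·(4/5) = 22/25.
By Bayes' rule, P(strong-case | the expert witness) = (2/5) / (22/25) = 5/11.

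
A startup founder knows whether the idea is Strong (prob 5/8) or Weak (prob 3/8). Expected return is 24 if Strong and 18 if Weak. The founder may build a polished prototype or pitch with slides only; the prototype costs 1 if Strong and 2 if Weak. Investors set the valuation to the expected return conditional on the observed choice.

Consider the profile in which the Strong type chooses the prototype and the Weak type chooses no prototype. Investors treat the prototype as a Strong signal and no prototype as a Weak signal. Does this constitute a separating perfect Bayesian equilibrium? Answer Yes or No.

Under these beliefs, the prototype earns valuation 24 and no prototype earns valuation 18.
Strong: the prototype nets 24 − 1 = 23; no prototype nets 18. Strong prefers the prototype.
Weak: the prototype nets 24 − 2 = 22; no prototype nets 18. Weak would deviate to the prototype.
Weak has a profitable deviation, so the profile is not an equilibrium.

No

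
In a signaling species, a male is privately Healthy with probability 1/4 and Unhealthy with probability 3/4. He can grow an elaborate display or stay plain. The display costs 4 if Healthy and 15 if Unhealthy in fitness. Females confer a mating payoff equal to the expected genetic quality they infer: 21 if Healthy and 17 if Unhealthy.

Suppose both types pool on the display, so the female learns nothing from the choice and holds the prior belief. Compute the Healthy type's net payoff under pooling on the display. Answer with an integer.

Pooled mating payoff = 1/4·21 + 3/4·17 = 18.
Healthy pays cost 4 for the display, so net payoff = 18 − 4 = 14.

14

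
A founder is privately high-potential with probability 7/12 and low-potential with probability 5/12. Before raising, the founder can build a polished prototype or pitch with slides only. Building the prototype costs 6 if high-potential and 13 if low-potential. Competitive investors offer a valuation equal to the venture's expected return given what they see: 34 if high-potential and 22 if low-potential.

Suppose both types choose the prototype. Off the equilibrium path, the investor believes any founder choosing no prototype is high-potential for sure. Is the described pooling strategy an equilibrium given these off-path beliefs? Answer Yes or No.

On path, the investor holds the prior and pays 7/12·34 + 5/12·22 = 29. Off path (no prototype), believing high-potential, it pays 34.
high-potential: the prototype nets 29 − 6 = 23; no prototype nets 34. high-potential would deviate.
low-potential: the prototype nets 29 − 13 = 16; no prototype nets 34. low-potential would deviate.
A type deviates, so pooling fails.

No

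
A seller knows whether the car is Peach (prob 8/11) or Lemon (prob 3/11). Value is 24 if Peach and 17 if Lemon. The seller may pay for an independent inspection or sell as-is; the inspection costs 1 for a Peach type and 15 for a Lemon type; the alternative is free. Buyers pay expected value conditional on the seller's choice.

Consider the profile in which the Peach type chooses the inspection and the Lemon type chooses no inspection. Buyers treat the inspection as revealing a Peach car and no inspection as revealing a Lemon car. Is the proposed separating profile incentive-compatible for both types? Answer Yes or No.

Under these beliefs, the inspection earns price 24 and no inspection earns price 17.
Peach: the inspection nets 24 − 1 = 23; no inspection nets 17. Peach prefers the inspection.
Lemon: the inspection nets 24 − 15 = 9; no inspection nets 17. Lemon prefers no inspection.
Neither type deviates, so the separating profile is an equilibrium.

Yes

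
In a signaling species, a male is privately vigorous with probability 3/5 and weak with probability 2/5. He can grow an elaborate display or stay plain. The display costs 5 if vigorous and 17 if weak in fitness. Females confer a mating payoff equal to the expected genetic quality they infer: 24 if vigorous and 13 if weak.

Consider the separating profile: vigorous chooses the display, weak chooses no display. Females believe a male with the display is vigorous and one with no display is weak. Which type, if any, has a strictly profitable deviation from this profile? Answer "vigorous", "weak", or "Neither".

The display pays 24; no display pays 13.
vigorous: assigned the display, nets 24 − 5 = 19; deviating to no display nets 13.
weak: assigned no display, nets 13; deviating to the display nets 24 − 17 = 7.
Both types strictly prefer their assigned action; no profitable deviation.

Neither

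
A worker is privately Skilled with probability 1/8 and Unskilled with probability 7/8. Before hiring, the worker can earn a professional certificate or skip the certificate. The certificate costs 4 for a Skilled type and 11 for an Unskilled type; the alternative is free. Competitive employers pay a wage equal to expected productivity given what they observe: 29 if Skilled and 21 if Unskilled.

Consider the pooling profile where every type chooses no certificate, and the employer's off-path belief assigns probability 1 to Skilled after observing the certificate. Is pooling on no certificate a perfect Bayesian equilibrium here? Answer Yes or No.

No

On path, the employer holds the prior and pays 1/8·29 + 7/8·21 = 22. Off path (the certificate), believing Skilled, it pays 29.
Skilled: no certificate nets 22; the certificate nets 29 − 4 = 25. Skilled would deviate.
Unskilled: no certificate nets 22; the certificate nets 29 − 11 = 18. Unskilled stays.
A type deviates, so pooling fails.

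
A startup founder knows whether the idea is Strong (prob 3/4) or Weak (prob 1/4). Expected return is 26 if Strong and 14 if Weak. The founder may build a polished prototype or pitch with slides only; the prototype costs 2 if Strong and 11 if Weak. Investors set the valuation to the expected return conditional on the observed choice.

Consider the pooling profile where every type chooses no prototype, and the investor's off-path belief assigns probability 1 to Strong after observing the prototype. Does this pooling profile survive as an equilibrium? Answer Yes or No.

No

On path, the investor holds the prior and pays 3/4·26 + 1/4·14 = 23. Off path (the prototype), believing Strong, it pays 26.
Strong: no prototype nets 23; the prototype nets 26 − 2 = 24. Strong would deviate.
Weak: no prototype nets 23; the prototype nets 26 − 11 = 15. Weak stays.
A type deviates, so pooling fails.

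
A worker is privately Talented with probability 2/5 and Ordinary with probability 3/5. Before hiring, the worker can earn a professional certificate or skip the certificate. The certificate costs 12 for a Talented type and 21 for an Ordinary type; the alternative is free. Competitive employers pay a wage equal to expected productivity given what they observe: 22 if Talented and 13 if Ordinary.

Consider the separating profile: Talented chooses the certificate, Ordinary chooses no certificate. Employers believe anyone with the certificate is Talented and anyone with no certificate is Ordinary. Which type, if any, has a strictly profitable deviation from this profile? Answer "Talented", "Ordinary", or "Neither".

The certificate pays 22; no certificate pays 13.
Talented: assigned the certificate, nets 22 − 12 = 10; deviating to no certificate nets 13.
Ordinary: assigned no certificate, nets 13; deviating to the certificate nets 22 − 21 = 1.
The Talented type gains 3 by deviating.

Talented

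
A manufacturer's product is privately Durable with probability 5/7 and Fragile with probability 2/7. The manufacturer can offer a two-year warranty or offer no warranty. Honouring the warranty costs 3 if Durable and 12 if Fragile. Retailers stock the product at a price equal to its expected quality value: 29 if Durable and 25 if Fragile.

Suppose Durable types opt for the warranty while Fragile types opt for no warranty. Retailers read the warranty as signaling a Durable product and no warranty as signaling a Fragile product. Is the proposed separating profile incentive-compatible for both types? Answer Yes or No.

Under these beliefs, the warranty earns price 29 and no warranty earns price 25.
Durable: the warranty nets 29 − 3 = 26; no warranty nets 25. Durable prefers the warranty.
Fragile: the warranty nets 29 − 12 = 17; no warranty nets 25. Fragile prefers no warranty.
Neither type deviates, so the separating profile is an equilibrium.

Yes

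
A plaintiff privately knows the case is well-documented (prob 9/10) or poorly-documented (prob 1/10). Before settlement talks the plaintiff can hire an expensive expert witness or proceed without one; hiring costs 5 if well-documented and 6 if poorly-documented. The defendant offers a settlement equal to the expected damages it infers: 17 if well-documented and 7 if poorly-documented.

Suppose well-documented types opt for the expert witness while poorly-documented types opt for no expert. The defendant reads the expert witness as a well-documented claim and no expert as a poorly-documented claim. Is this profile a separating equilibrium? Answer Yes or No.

Under these beliefs, the expert witness earns settlement 17 and no expert earns settlement 7.
well-documented: the expert witness nets 17 − 5 = 12; no expert nets 7. well-documented prefers the expert witness.
poorly-documented: the expert witness nets 17 − 6 = 11; no expert nets 7. poorly-documented would deviate to the expert witness.
poorly-documented has a profitable deviation, so the profile is not an equilibrium.

No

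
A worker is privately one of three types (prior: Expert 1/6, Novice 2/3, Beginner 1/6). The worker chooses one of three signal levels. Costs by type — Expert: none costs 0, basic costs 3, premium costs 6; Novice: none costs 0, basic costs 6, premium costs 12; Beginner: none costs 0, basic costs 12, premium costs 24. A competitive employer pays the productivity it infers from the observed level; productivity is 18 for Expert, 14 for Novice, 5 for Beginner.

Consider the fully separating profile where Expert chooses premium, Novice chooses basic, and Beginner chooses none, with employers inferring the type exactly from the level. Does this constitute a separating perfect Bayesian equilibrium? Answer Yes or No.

Yes

Separating wages: premium → 18, basic → 14, none → 5.
Expert (assigned premium): none: 5 − 0 = 5; basic: 14 − 3 = 11; premium: 18 − 6 = 12. Expert stays.
Novice (assigned basic): none: 5 − 0 = 5; basic: 14 − 6 = 8; premium: 18 − 12 = 6. Novice stays.
Beginner (assigned none): none: 5 − 0 = 5; basic: 14 − 12 = 2; premium: 18 − 24 = -6. Beginner stays.
Every type prefers its assigned level; separation holds.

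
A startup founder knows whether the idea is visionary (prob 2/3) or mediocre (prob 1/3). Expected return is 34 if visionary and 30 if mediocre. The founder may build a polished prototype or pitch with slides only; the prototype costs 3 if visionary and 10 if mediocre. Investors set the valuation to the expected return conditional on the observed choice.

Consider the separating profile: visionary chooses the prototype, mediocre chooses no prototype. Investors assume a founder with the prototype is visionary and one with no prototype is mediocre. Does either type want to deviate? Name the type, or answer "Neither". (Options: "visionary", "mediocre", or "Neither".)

Neither

The prototype pays 34; no prototype pays 30.
visionary: assigned the prototype, nets 34 − 3 = 31; deviating to no prototype nets 30.
mediocre: assigned no prototype, nets 30; deviating to the prototype nets 34 − 10 = 24.
Both types strictly prefer their assigned action; no profitable deviation.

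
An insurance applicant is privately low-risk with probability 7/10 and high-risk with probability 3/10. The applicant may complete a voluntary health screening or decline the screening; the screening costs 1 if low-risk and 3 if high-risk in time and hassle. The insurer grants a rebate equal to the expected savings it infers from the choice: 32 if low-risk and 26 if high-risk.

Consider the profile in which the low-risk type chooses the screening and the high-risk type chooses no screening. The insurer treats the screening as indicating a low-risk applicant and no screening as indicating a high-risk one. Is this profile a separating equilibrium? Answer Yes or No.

No

Under these beliefs, the screening earns rebate 32 and no screening earns rebate 26.
low-risk: the screening nets 32 − 1 = 31; no screening nets 26. low-risk prefers the screening.
high-risk: the screening nets 32 − 3 = 29; no screening nets 26. high-risk would deviate to the screening.
high-risk has a profitable deviation, so the profile is not an equilibrium.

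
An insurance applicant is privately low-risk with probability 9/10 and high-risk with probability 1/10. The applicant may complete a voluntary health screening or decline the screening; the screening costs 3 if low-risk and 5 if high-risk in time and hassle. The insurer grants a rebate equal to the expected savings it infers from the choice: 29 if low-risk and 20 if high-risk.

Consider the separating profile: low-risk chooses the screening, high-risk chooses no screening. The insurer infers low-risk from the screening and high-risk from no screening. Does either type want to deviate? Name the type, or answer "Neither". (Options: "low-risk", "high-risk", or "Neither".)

high-risk

The screening pays 29; no screening pays 20.
low-risk: assigned the screening, nets 29 − 3 = 26; deviating to no screening nets 20.
high-risk: assigned no screening, nets 20; deviating to the screening nets 29 − 5 = 24.
The high-risk type gains 4 by deviating.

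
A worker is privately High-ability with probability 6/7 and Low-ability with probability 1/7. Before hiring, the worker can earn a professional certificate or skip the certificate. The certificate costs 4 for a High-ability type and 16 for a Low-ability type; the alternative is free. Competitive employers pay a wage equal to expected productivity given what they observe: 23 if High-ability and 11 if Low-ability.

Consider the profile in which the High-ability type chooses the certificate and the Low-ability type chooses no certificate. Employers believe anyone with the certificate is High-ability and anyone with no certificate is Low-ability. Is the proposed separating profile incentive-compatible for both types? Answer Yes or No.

Under these beliefs, the certificate earns wage 23 and no certificate earns wage 11.
High-ability: the certificate nets 23 − 4 = 19; no certificate nets 11. High-ability prefers the certificate.
Low-ability: the certificate nets 23 − 16 = 7; no certificate nets 11. Low-ability prefers no certificate.
Neither type deviates, so the separating profile is an equilibrium.

Yes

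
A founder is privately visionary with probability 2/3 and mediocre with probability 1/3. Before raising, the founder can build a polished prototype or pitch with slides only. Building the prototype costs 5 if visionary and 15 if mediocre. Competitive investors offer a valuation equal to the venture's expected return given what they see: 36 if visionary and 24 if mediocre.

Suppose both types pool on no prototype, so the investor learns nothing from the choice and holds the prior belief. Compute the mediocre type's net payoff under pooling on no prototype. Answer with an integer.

Pooled valuation = 2/3·36 + 1/3·24 = 32.
mediocre pays no cost for no prototype, so net payoff = 32.

32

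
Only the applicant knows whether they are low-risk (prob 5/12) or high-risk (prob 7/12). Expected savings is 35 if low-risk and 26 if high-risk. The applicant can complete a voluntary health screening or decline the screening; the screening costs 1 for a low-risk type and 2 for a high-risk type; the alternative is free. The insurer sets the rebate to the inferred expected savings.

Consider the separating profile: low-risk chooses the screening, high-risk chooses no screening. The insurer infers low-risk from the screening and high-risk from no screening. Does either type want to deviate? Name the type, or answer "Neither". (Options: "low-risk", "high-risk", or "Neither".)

The screening pays 35; no screening pays 26.
low-risk: assigned the screening, nets 35 − 1 = 34; deviating to no screening nets 26.
high-risk: assigned no screening, nets 26; deviating to the screening nets 35 − 2 = 33.
The high-risk type gains 7 by deviating.

high-risk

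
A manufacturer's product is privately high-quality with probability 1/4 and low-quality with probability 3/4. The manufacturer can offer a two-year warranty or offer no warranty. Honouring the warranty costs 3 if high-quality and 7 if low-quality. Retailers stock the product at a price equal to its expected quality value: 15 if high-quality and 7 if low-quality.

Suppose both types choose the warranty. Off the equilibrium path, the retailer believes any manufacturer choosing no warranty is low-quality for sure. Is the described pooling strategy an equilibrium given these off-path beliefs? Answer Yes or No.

No

On path, the retailer holds the prior and pays 1/4·15 + 3/4·7 = 9. Off path (no warranty), believing low-quality, it pays 7.
high-quality: the warranty nets 9 − 3 = 6; no warranty nets 7. high-quality would deviate.
low-quality: the warranty nets 9 − 7 = 2; no warranty nets 7. low-quality would deviate.
A type deviates, so pooling fails.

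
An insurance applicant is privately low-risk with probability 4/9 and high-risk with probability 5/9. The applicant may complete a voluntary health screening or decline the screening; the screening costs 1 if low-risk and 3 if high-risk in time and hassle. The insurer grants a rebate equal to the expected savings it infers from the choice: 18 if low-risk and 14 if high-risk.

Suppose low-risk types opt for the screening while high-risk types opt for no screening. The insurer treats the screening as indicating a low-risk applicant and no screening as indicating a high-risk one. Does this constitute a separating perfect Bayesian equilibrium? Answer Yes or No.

No

Under these beliefs, the screening earns rebate 18 and no screening earns rebate 14.
low-risk: the screening nets 18 − 1 = 17; no screening nets 14. low-risk prefers the screening.
high-risk: the screening nets 18 − 3 = 15; no screening nets 14. high-risk would deviate to the screening.
high-risk has a profitable deviation, so the profile is not an equilibrium.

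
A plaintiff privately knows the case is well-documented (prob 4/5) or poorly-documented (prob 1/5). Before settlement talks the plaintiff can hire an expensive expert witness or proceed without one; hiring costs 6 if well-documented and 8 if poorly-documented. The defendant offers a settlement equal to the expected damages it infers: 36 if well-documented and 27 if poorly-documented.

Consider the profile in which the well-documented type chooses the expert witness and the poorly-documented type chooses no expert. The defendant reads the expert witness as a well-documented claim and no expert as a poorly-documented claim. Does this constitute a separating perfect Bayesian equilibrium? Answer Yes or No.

Under these beliefs, the expert witness earns settlement 36 and no expert earns settlement 27.
well-documented: the expert witness nets 36 − 6 = 30; no expert nets 27. well-documented prefers the expert witness.
poorly-documented: the expert witness nets 36 − 8 = 28; no expert nets 27. poorly-documented would deviate to the expert witness.
poorly-documented has a profitable deviation, so the profile is not an equilibrium.

No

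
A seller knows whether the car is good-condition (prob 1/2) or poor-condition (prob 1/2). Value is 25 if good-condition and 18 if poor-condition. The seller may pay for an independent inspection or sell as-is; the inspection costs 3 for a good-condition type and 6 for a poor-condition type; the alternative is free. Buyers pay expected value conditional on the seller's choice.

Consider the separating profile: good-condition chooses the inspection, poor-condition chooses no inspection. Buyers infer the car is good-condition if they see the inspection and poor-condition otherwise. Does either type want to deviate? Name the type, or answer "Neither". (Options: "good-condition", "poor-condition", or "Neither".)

poor-condition

The inspection pays 25; no inspection pays 18.
good-condition: assigned the inspection, nets 25 − 3 = 22; deviating to no inspection nets 18.
poor-condition: assigned no inspection, nets 18; deviating to the inspection nets 25 − 6 = 19.
The poor-condition type gains 1 by deviating.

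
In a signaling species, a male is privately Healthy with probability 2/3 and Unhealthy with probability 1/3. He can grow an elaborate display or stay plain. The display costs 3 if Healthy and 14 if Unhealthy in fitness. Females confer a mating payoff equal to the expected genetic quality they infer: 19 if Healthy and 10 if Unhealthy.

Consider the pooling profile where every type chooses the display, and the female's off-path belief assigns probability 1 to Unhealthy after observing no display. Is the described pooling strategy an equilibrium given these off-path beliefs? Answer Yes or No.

No

On path, the female holds the prior and pays 2/3·19 + 1/3·10 = 16. Off path (no display), believing Unhealthy, it pays 10.
Healthy: the display nets 16 − 3 = 13; no display nets 10. Healthy stays.
Unhealthy: the display nets 16 − 14 = 2; no display nets 10. Unhealthy would deviate.
A type deviates, so pooling fails.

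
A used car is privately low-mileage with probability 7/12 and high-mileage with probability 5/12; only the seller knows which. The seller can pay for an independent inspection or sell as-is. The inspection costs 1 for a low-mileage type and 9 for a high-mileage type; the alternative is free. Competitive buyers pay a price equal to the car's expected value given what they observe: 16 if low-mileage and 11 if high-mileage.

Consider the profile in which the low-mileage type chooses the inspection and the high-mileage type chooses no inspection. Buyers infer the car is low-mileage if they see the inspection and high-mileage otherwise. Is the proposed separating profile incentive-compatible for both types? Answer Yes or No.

Yes

Under these beliefs, the inspection earns price 16 and no inspection earns price 11.
low-mileage: the inspection nets 16 − 1 = 15; no inspection nets 11. low-mileage prefers the inspection.
high-mileage: the inspection nets 16 − 9 = 7; no inspection nets 11. high-mileage prefers no inspection.
Neither type deviates, so the separating profile is an equilibrium.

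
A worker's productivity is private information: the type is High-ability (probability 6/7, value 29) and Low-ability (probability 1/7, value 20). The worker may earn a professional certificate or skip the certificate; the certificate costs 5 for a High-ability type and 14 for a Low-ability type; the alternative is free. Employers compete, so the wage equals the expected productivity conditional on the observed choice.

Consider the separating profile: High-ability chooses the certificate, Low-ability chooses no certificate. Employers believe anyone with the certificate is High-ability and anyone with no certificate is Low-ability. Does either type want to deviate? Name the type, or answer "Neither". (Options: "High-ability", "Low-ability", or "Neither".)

The certificate pays 29; no certificate pays 20.
High-ability: assigned the certificate, nets 29 − 5 = 24; deviating to no certificate nets 20.
Low-ability: assigned no certificate, nets 20; deviating to the certificate nets 29 − 14 = 15.
Both types strictly prefer their assigned action; no profitable deviation.

Neither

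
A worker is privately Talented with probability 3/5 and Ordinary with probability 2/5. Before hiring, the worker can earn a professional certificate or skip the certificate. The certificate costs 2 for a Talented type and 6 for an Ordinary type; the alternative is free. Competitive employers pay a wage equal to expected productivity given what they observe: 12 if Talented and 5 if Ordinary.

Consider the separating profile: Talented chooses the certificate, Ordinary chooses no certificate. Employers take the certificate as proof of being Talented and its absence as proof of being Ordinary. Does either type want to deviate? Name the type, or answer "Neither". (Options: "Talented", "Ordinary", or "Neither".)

The certificate pays 12; no certificate pays 5.
Talented: assigned the certificate, nets 12 − 2 = 10; deviating to no certificate nets 5.
Ordinary: assigned no certificate, nets 5; deviating to the certificate nets 12 − 6 = 6.
The Ordinary type gains 1 by deviating.

Ordinary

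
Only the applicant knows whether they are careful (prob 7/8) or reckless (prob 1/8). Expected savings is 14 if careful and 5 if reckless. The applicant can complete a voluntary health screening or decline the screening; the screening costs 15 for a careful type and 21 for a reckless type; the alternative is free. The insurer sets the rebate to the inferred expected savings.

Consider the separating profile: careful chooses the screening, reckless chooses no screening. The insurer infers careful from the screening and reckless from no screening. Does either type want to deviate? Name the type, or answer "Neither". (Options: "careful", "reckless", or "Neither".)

careful

The screening pays 14; no screening pays 5.
careful: assigned the screening, nets 14 − 15 = -1; deviating to no screening nets 5.
reckless: assigned no screening, nets 5; deviating to the screening nets 14 − 21 = -7.
The careful type gains 6 by deviating.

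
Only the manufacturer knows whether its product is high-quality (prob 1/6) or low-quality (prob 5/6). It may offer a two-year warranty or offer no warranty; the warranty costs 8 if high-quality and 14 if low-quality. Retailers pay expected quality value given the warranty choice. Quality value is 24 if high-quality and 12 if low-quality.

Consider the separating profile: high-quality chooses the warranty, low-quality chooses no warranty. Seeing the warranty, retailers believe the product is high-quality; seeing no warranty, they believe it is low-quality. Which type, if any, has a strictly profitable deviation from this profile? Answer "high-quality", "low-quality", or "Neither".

The warranty pays 24; no warranty pays 12.
high-quality: assigned the warranty, nets 24 − 8 = 16; deviating to no warranty nets 12.
low-quality: assigned no warranty, nets 12; deviating to the warranty nets 24 − 14 = 10.
Both types strictly prefer their assigned action; no profitable deviation.

Neither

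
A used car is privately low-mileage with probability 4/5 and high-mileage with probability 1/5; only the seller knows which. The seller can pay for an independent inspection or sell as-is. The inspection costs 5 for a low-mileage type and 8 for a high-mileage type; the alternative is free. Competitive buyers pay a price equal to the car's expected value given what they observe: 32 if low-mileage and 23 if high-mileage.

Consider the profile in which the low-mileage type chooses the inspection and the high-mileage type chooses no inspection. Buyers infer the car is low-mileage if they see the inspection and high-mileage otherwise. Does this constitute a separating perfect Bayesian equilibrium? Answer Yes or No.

No

Under these beliefs, the inspection earns price 32 and no inspection earns price 23.
low-mileage: the inspection nets 32 − 5 = 27; no inspection nets 23. low-mileage prefers the inspection.
high-mileage: the inspection nets 32 − 8 = 24; no inspection nets 23. high-mileage would deviate to the inspection.
high-mileage has a profitable deviation, so the profile is not an equilibrium.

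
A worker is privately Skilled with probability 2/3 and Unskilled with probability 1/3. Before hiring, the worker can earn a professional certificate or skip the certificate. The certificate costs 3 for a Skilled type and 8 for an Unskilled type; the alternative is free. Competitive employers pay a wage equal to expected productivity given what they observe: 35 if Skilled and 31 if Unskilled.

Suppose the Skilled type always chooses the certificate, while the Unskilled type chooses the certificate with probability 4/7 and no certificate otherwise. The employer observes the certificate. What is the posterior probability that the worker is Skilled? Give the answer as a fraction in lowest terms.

P(the certificate) = (2/3)·1 + (1/3)·(4/7) = 6/7.
By Bayes' rule, P(Skilled | the certificate) = (2/3) / (6/7) = 7/9.

7/9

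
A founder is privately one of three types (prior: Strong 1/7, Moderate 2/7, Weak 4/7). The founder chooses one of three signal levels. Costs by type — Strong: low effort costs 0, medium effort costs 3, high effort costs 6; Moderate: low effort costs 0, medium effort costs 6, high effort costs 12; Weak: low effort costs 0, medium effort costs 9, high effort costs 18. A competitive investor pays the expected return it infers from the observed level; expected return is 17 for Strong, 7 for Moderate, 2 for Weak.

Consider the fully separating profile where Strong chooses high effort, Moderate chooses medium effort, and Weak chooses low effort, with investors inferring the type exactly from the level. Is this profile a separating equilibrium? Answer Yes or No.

Separating valuations: high effort → 17, medium effort → 7, low effort → 2.
Strong (assigned high effort): low effort: 2 − 0 = 2; medium effort: 7 − 3 = 4; high effort: 17 − 6 = 11. Strong stays.
Moderate (assigned medium effort): low effort: 2 − 0 = 2; medium effort: 7 − 6 = 1; high effort: 17 − 12 = 5. Moderate prefers high effort.
Weak (assigned low effort): low effort: 2 − 0 = 2; medium effort: 7 − 9 = -2; high effort: 17 − 18 = -1. Weak stays.
At least one type deviates; the separating profile fails.

No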